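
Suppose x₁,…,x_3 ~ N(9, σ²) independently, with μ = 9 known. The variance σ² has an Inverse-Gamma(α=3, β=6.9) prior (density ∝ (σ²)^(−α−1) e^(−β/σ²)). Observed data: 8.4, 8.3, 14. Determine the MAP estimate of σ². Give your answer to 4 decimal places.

σ̂²_MAP = 3.6045

Sum of squared deviations about the known mean: SS = (8.4−9)² + (8.3−9)² + (14−9)² = 25.85.
The Normal likelihood contributes (σ²)^(−n/2) exp(−SS/(2σ²)), so the posterior is Inverse-Gamma(α + n/2, β + SS/2) = Inverse-Gamma(4.5, 19.825).
The mode of Inverse-Gamma(a, b) is b/(a+1) = 19.825/5.5 ≈ 3.6045.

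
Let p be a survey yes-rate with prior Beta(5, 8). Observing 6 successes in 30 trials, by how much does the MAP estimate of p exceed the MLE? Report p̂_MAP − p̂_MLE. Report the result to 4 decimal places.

MAP − MLE = 0.0439

Posterior is Beta(11, 32); MAP = (11−1)/(43−2) = 10/41 ≈ 0.24390.
MLE ignores the prior: p̂_MLE = k/n = 6/30 ≈ 0.20000.
Difference = 10/41 − 6/30 = 9/205 ≈ 0.0439.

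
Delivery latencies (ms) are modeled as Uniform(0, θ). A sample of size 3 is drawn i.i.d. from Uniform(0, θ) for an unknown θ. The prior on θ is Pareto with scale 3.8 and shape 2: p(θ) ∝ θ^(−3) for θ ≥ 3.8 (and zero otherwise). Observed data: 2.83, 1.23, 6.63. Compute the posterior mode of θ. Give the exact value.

The Uniform(0, θ) likelihood is θ^(−n) for θ ≥ max(xᵢ), zero otherwise. Here max(xᵢ) = 6.63.
Posterior ∝ θ^(−3) · θ^(−3) = θ^(−6) on θ ≥ max(3.8, 6.63) = 6.63.
This density is strictly decreasing in θ, so the posterior mode lies at the lower boundary of the support.

θ̂_MAP = 6.63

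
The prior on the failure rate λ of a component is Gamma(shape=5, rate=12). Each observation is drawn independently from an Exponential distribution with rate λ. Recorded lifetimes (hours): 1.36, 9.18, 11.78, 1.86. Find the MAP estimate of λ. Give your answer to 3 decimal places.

The Exponential(rate=λ) likelihood is ∝ λ^n e^(−λΣtᵢ). Here n = 4 and Σtᵢ = 1.36 + 9.18 + 11.78 + 1.86 = 24.18.
Posterior ∝ λ^4e^(−12λ) · λ^4e^(−24.18λ) = λ^8e^(−36.18λ), i.e. Gamma(9, 36.18).
Mode = (a−1)/b = 8/36.18 ≈ 0.221.

λ̂_MAP = 0.221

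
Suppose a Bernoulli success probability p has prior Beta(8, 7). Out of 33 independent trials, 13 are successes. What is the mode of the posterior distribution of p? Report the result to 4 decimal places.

p̂_MAP = 0.4348

Prior: Beta(8, 7).
Data: 13 successes in 33 trials. The binomial likelihood contributes p^13(1−p)^20, so the posterior is Beta(8+13, 7+20) = Beta(21, 27).
For Beta(a, b) with a, b > 1 the mode is (a−1)/(a+b−2) = 20/46 ≈ 0.4348.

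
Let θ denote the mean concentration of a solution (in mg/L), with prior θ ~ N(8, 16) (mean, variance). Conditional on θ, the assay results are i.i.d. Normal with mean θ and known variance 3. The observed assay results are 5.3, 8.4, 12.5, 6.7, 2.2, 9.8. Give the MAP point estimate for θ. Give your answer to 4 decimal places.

θ̂_MAP = 7.4990

n = 6; x̄ = (5.3 + 8.4 + 12.5 + 6.7 + 2.2 + 9.8)/6 = 44.9/6 = 449/60 ≈ 7.4833.
For a Normal prior and Normal likelihood with known variance, the posterior is Normal; its mode equals its mean, the precision-weighted average.
Prior precision 1/σ₀² = 1/16 = 0.0625; data precision n/σ² = 6/3 = 2.
θ̂ = (0.0625·8 + 2·(449/60)) / (0.0625 + 2) = (232/15)/2.0625 = 3712/495 ≈ 7.4990.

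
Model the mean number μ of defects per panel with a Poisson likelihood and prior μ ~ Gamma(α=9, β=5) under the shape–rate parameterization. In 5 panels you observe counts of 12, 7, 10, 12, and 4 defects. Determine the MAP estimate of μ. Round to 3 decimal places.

μ̂_MAP = 5.300

Σxᵢ = 12+7+10+12+4 = 45, with n = 5.
Posterior ∝ μ^8e^(−5μ) · μ^45e^(−5μ) = μ^53e^(−10μ), i.e. Gamma(shape=54, rate=10).
The mode of a Gamma(a, b) with a ≥ 1 (shape–rate) is (a−1)/b = 53/10 ≈ 5.300.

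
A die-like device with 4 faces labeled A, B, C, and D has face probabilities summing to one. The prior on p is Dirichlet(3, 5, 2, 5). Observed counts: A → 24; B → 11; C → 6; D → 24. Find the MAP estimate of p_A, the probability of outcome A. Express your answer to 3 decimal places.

MAP estimate of p_A = 0.342

The posterior is Dirichlet(αᵢ + nᵢ) = Dirichlet(27, 16, 8, 29).
For a Dirichlet(a₁,…,a_K) with all aᵢ > 1, the mode has j-th component (aⱼ − 1)/(Σaᵢ − K).
Here Σaᵢ = 80 and K = 4, so p_A = (27 − 1)/(80 − 4) = 26/76 ≈ 0.342.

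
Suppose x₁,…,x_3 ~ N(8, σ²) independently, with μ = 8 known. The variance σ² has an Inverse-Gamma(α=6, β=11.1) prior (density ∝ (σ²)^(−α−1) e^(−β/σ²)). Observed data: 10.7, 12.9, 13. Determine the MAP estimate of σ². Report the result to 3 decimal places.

Sum of squared deviations about the known mean: SS = (10.7−8)² + (12.9−8)² + (13−8)² = 56.3.
The Normal likelihood contributes (σ²)^(−n/2) exp(−SS/(2σ²)), so the posterior is Inverse-Gamma(α + n/2, β + SS/2) = Inverse-Gamma(7.5, 39.25).
The mode of Inverse-Gamma(a, b) is b/(a+1) = 39.25/8.5 ≈ 4.618.

σ̂²_MAP = 4.618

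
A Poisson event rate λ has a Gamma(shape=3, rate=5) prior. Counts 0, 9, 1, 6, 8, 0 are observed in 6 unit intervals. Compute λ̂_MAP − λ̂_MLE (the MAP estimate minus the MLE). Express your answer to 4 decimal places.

MAP − MLE = -1.6364

Σxᵢ = 24. Posterior is Gamma(27, 11); MAP = (27−1)/11 = 26/11 ≈ 2.36364.
MLE = x̄ = 24/6 ≈ 4.00000.
Difference = 26/11 − 24/6 = -18/11 ≈ -1.6364.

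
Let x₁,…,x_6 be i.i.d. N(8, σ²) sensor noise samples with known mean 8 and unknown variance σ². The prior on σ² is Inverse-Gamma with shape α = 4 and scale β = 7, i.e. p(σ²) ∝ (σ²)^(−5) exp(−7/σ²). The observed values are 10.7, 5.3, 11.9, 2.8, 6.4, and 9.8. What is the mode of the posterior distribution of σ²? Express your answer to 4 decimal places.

σ̂²_MAP = 4.7894

Sum of squared deviations about the known mean: SS = (10.7−8)² + (5.3−8)² + (11.9−8)² + (2.8−8)² + (6.4−8)² + (9.8−8)² = 62.63.
The Normal likelihood contributes (σ²)^(−n/2) exp(−SS/(2σ²)), so the posterior is Inverse-Gamma(α + n/2, β + SS/2) = Inverse-Gamma(7, 38.315).
The mode of Inverse-Gamma(a, b) is b/(a+1) = 38.315/8 ≈ 4.7894.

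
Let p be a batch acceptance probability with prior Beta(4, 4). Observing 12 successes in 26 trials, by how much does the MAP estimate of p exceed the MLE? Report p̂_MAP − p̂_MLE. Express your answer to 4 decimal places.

Posterior is Beta(16, 18); MAP = (16−1)/(34−2) = 15/32 ≈ 0.46875.
MLE ignores the prior: p̂_MLE = k/n = 12/26 ≈ 0.46154.
Difference = 15/32 − 12/26 = 3/416 ≈ 0.0072.

MAP − MLE = 0.0072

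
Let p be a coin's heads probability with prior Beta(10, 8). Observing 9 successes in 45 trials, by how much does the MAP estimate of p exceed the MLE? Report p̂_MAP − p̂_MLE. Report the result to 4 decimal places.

MAP − MLE = 0.0951

Posterior is Beta(19, 44); MAP = (19−1)/(63−2) = 18/61 ≈ 0.29508.
MLE ignores the prior: p̂_MLE = k/n = 9/45 ≈ 0.20000.
Difference = 18/61 − 9/45 = 29/305 ≈ 0.0951.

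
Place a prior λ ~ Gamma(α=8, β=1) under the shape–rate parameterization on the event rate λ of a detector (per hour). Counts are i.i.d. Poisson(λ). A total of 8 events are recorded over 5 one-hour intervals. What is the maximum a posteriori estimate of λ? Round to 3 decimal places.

Σxᵢ = 8, n = 5.
Posterior ∝ λ^7e^(−1λ) · λ^8e^(−5λ) = λ^15e^(−6λ), i.e. Gamma(shape=16, rate=6).
The mode of a Gamma(a, b) with a ≥ 1 (shape–rate) is (a−1)/b = 15/6 ≈ 2.500.

λ̂_MAP = 2.500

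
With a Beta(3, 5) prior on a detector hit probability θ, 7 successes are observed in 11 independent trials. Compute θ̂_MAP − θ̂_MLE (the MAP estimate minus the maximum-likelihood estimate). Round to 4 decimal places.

MAP − MLE = -0.1070

Posterior is Beta(10, 9); MAP = (10−1)/(19−2) = 9/17 ≈ 0.52941.
MLE ignores the prior: θ̂_MLE = k/n = 7/11 ≈ 0.63636.
Difference = 9/17 − 7/11 = -20/187 ≈ -0.1070.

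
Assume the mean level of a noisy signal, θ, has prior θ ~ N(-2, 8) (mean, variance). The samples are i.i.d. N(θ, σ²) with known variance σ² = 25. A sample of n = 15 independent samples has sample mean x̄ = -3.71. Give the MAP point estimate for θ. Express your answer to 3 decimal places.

n = 15, x̄ = -3.71.
For a Normal prior and Normal likelihood with known variance, the posterior is Normal; its mode equals its mean, the precision-weighted average.
Prior precision 1/σ₀² = 1/8 = 0.125; data precision n/σ² = 15/25 = 0.6.
θ̂ = (0.125·(-2) + 0.6·(-3.71)) / (0.125 + 0.6) = (-2.476)/0.725 = -2476/725 ≈ -3.415.

θ̂_MAP = -3.415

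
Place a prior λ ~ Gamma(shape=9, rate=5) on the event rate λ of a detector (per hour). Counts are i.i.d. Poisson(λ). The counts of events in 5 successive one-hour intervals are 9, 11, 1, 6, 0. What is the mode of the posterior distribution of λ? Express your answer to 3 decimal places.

Σxᵢ = 9+11+1+6+0 = 27, with n = 5.
Posterior ∝ λ^8e^(−5λ) · λ^27e^(−5λ) = λ^35e^(−10λ), i.e. Gamma(shape=36, rate=10).
The mode of a Gamma(a, b) with a ≥ 1 (shape–rate) is (a−1)/b = 35/10 ≈ 3.500.

λ̂_MAP = 3.500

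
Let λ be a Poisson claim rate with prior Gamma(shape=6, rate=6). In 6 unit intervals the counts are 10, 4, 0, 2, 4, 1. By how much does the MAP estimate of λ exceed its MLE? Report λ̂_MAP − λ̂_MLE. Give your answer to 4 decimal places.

MAP − MLE = -1.3333

Σxᵢ = 21. Posterior is Gamma(27, 12); MAP = (27−1)/12 = 26/12 ≈ 2.16667.
MLE = x̄ = 21/6 ≈ 3.50000.
Difference = 26/12 − 21/6 = -4/3 ≈ -1.3333.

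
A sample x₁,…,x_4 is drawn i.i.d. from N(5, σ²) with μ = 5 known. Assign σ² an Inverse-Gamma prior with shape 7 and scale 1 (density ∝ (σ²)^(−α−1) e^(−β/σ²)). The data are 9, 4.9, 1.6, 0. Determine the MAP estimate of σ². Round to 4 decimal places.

Sum of squared deviations about the known mean: SS = (9−5)² + (4.9−5)² + (1.6−5)² + (0−5)² = 52.57.
The Normal likelihood contributes (σ²)^(−n/2) exp(−SS/(2σ²)), so the posterior is Inverse-Gamma(α + n/2, β + SS/2) = Inverse-Gamma(9, 27.285).
The mode of Inverse-Gamma(a, b) is b/(a+1) = 27.285/10 ≈ 2.7285.

σ̂²_MAP = 2.7285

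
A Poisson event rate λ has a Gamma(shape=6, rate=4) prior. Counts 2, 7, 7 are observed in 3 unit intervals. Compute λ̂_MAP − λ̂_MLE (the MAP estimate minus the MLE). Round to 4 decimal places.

Σxᵢ = 16. Posterior is Gamma(22, 7); MAP = (22−1)/7 = 21/7 ≈ 3.00000.
MLE = x̄ = 16/3 ≈ 5.33333.
Difference = 21/7 − 16/3 = -7/3 ≈ -2.3333.

MAP − MLE = -2.3333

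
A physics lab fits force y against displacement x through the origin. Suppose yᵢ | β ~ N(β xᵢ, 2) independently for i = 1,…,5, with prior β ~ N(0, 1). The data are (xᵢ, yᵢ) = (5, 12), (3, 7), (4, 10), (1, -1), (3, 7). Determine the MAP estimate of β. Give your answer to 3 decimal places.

log p(β | y) = −Σ(yᵢ − βxᵢ)²/(2·2) − β²/(2·1) + const.
Setting the derivative to zero: Σxᵢ(yᵢ − βxᵢ)/2 − β/1 = 0, so β = Σxᵢyᵢ / (Σxᵢ² + σ²/τ²).
Σxᵢyᵢ = 5·12 + 3·7 + 4·10 + 1·(-1) + 3·7 = 141; Σxᵢ² = 60; σ²/τ² = 2.
β̂_MAP = 141 / (60 + 2) = 141/62 ≈ 2.274.

β̂_MAP = 2.274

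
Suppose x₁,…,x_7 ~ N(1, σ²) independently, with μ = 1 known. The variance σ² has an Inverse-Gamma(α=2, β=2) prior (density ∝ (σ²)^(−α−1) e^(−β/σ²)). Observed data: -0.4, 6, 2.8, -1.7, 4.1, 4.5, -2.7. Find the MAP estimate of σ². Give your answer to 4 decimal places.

σ̂²_MAP = 5.9262

Sum of squared deviations about the known mean: SS = (-0.4−1)² + (6−1)² + (2.8−1)² + (-1.7−1)² + (4.1−1)² + (4.5−1)² + (-2.7−1)² = 73.04.
The Normal likelihood contributes (σ²)^(−n/2) exp(−SS/(2σ²)), so the posterior is Inverse-Gamma(α + n/2, β + SS/2) = Inverse-Gamma(5.5, 38.52).
The mode of Inverse-Gamma(a, b) is b/(a+1) = 38.52/6.5 ≈ 5.9262.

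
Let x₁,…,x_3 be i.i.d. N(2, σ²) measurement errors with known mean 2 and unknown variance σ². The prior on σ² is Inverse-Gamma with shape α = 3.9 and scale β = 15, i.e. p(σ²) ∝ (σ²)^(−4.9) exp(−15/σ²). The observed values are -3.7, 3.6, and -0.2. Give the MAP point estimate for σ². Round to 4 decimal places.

Sum of squared deviations about the known mean: SS = (-3.7−2)² + (3.6−2)² + (-0.2−2)² = 39.89.
The Normal likelihood contributes (σ²)^(−n/2) exp(−SS/(2σ²)), so the posterior is Inverse-Gamma(α + n/2, β + SS/2) = Inverse-Gamma(5.4, 34.945).
The mode of Inverse-Gamma(a, b) is b/(a+1) = 34.945/6.4 ≈ 5.4602.

σ̂²_MAP = 5.4602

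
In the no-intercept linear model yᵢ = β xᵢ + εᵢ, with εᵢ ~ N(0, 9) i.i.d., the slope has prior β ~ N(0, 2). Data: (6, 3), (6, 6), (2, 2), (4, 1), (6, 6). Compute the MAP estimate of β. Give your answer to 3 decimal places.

log p(β | y) = −Σ(yᵢ − βxᵢ)²/(2·9) − β²/(2·2) + const.
Setting the derivative to zero: Σxᵢ(yᵢ − βxᵢ)/9 − β/2 = 0, so β = Σxᵢyᵢ / (Σxᵢ² + σ²/τ²).
Σxᵢyᵢ = 6·3 + 6·6 + 2·2 + 4·1 + 6·6 = 98; Σxᵢ² = 128; σ²/τ² = 4.5.
β̂_MAP = 98 / (128 + 4.5) = 98/132.5 ≈ 0.740.

β̂_MAP = 0.740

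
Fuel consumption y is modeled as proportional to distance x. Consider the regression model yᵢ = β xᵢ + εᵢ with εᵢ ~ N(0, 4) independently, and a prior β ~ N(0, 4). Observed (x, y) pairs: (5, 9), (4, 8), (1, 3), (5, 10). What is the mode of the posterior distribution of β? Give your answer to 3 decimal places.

β̂_MAP = 1.912

log p(β | y) = −Σ(yᵢ − βxᵢ)²/(2·4) − β²/(2·4) + const.
Setting the derivative to zero: Σxᵢ(yᵢ − βxᵢ)/4 − β/4 = 0, so β = Σxᵢyᵢ / (Σxᵢ² + σ²/τ²).
Σxᵢyᵢ = 5·9 + 4·8 + 1·3 + 5·10 = 130; Σxᵢ² = 67; σ²/τ² = 1.
β̂_MAP = 130 / (67 + 1) = 130/68 ≈ 1.912.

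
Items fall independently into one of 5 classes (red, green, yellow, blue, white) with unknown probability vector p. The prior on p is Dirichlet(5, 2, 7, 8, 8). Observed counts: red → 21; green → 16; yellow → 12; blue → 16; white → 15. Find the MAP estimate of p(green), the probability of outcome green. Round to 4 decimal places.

The posterior is Dirichlet(αᵢ + nᵢ) = Dirichlet(26, 18, 19, 24, 23).
For a Dirichlet(a₁,…,a_K) with all aᵢ > 1, the mode has j-th component (aⱼ − 1)/(Σaᵢ − K).
Here Σaᵢ = 110 and K = 5, so p(green) = (18 − 1)/(110 − 5) = 17/105 ≈ 0.1619.

MAP estimate of p(green) = 0.1619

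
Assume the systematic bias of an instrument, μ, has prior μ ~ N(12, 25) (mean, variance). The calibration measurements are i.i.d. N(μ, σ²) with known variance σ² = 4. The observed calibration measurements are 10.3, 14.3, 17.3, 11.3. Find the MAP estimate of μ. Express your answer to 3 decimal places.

n = 4; x̄ = (10.3 + 14.3 + 17.3 + 11.3)/4 = 53.2/4 = 13.3.
For a Normal prior and Normal likelihood with known variance, the posterior is Normal; its mode equals its mean, the precision-weighted average.
Prior precision 1/σ₀² = 1/25 = 0.04; data precision n/σ² = 4/4 = 1.
μ̂ = (0.04·12 + 1·13.3) / (0.04 + 1) = 13.78/1.04 = 13.250.

μ̂_MAP = 13.250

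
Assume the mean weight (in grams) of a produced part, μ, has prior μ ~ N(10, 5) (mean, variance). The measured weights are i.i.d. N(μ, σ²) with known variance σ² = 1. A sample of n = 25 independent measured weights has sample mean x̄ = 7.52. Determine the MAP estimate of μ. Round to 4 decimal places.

μ̂_MAP = 7.5397

n = 25, x̄ = 7.52.
For a Normal prior and Normal likelihood with known variance, the posterior is Normal; its mode equals its mean, the precision-weighted average.
Prior precision 1/σ₀² = 1/5 = 0.2; data precision n/σ² = 25/1 = 25.
μ̂ = (0.2·10 + 25·7.52) / (0.2 + 25) = 190/25.2 = 475/63 ≈ 7.5397.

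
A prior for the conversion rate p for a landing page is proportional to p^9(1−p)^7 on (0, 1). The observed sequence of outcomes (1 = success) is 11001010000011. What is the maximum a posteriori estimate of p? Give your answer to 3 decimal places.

p̂_MAP = 0.500

The prior density ∝ p^9(1−p)^7 is the kernel of Beta(10, 8).
Data: 6 successes in 14 trials (from the sequence). The binomial likelihood contributes p^6(1−p)^8, so the posterior is Beta(10+6, 8+8) = Beta(16, 16).
For Beta(a, b) with a, b > 1 the mode is (a−1)/(a+b−2) = 15/30 ≈ 0.500.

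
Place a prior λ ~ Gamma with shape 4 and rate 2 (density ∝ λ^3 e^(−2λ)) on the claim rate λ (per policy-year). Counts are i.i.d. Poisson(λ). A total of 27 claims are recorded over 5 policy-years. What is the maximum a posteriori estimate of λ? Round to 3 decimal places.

λ̂_MAP = 4.286

Σxᵢ = 27, n = 5.
Posterior ∝ λ^3e^(−2λ) · λ^27e^(−5λ) = λ^30e^(−7λ), i.e. Gamma(shape=31, rate=7).
The mode of a Gamma(a, b) with a ≥ 1 (shape–rate) is (a−1)/b = 30/7 ≈ 4.286.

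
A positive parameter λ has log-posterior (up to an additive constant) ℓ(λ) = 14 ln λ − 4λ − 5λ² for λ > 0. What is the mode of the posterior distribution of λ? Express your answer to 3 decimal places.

ℓ'(λ) = 14/λ − 4 − 10λ. Setting this to zero and multiplying by λ: 10λ² + 4λ − 14 = 0.
λ = (−4 + √(4² + 4·10·14)) / (2·10) = (−4 + √576) / 20 = (−4 + 24)/20 = 1.
ℓ''(λ) = −14/λ² − 10 < 0, confirming a maximum.

λ̂_MAP = 1.000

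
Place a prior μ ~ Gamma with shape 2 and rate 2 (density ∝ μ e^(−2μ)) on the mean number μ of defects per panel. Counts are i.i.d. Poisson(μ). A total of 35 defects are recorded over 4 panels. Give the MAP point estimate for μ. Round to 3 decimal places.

μ̂_MAP = 6.000

Σxᵢ = 35, n = 4.
Posterior ∝ μe^(−2μ) · μ^35e^(−4μ) = μ^36e^(−6μ), i.e. Gamma(shape=37, rate=6).
The mode of a Gamma(a, b) with a ≥ 1 (shape–rate) is (a−1)/b = 36/6 ≈ 6.000.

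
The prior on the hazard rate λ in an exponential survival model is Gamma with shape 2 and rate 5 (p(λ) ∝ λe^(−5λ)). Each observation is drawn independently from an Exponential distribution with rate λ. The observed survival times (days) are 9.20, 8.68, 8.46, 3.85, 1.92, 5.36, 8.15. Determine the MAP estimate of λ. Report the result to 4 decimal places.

λ̂_MAP = 0.1580

The Exponential(rate=λ) likelihood is ∝ λ^n e^(−λΣtᵢ). Here n = 7 and Σtᵢ = 9.20 + 8.68 + 8.46 + 3.85 + 1.92 + 5.36 + 8.15 = 45.62.
Posterior ∝ λe^(−5λ) · λ^7e^(−45.62λ) = λ^8e^(−50.62λ), i.e. Gamma(9, 50.62).
Mode = (a−1)/b = 8/50.62 ≈ 0.1580.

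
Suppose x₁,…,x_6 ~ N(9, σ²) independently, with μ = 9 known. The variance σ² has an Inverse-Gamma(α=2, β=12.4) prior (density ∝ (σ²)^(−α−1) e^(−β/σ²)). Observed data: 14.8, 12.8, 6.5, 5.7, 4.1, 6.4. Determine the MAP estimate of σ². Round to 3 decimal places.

Sum of squared deviations about the known mean: SS = (14.8−9)² + (12.8−9)² + (6.5−9)² + (5.7−9)² + (4.1−9)² + (6.4−9)² = 95.99.
The Normal likelihood contributes (σ²)^(−n/2) exp(−SS/(2σ²)), so the posterior is Inverse-Gamma(α + n/2, β + SS/2) = Inverse-Gamma(5, 60.395).
The mode of Inverse-Gamma(a, b) is b/(a+1) = 60.395/6 ≈ 10.066.

σ̂²_MAP = 10.066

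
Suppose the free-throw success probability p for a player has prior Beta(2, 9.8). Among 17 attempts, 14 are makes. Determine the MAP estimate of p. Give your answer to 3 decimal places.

p̂_MAP = 0.560

Prior: Beta(2, 9.8).
Data: 14 successes in 17 trials. The binomial likelihood contributes p^14(1−p)^3, so the posterior is Beta(2+14, 9.8+3) = Beta(16, 12.8).
For Beta(a, b) with a, b > 1 the mode is (a−1)/(a+b−2) = 15/26.8 ≈ 0.560.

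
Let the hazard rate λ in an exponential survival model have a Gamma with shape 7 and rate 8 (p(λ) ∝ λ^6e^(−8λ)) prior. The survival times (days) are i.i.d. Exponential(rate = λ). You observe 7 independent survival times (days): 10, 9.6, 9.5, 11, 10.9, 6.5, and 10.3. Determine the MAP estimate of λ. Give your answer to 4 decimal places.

λ̂_MAP = 0.1715

The Exponential(rate=λ) likelihood is ∝ λ^n e^(−λΣtᵢ). Here n = 7 and Σtᵢ = 10 + 9.6 + 9.5 + 11 + 10.9 + 6.5 + 10.3 = 67.8.
Posterior ∝ λ^6e^(−8λ) · λ^7e^(−67.8λ) = λ^13e^(−75.8λ), i.e. Gamma(14, 75.8).
Mode = (a−1)/b = 13/75.8 ≈ 0.1715.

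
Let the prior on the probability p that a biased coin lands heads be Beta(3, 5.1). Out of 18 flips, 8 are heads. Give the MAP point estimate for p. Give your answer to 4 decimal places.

Prior: Beta(3, 5.1).
Data: 8 successes in 18 trials. The binomial likelihood contributes p^8(1−p)^10, so the posterior is Beta(3+8, 5.1+10) = Beta(11, 15.1).
For Beta(a, b) with a, b > 1 the mode is (a−1)/(a+b−2) = 10/24.1 ≈ 0.4149.

p̂_MAP = 0.4149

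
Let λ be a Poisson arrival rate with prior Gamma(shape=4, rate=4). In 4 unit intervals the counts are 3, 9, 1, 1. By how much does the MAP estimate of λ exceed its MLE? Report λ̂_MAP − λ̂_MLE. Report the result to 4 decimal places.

Σxᵢ = 14. Posterior is Gamma(18, 8); MAP = (18−1)/8 = 17/8 ≈ 2.12500.
MLE = x̄ = 14/4 ≈ 3.50000.
Difference = 17/8 − 14/4 = -11/8 ≈ -1.3750.

MAP − MLE = -1.3750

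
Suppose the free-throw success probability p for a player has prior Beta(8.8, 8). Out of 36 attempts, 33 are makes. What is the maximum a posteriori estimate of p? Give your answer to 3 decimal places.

p̂_MAP = 0.803

Prior: Beta(8.8, 8).
Data: 33 successes in 36 trials. The binomial likelihood contributes p^33(1−p)^3, so the posterior is Beta(8.8+33, 8+3) = Beta(41.8, 11).
For Beta(a, b) with a, b > 1 the mode is (a−1)/(a+b−2) = 40.8/50.8 ≈ 0.803.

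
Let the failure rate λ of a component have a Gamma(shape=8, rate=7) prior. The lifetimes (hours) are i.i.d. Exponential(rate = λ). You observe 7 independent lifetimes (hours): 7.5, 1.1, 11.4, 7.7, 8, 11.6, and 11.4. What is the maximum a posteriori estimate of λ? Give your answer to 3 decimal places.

λ̂_MAP = 0.213

The Exponential(rate=λ) likelihood is ∝ λ^n e^(−λΣtᵢ). Here n = 7 and Σtᵢ = 7.5 + 1.1 + 11.4 + 7.7 + 8 + 11.6 + 11.4 = 58.7.
Posterior ∝ λ^7e^(−7λ) · λ^7e^(−58.7λ) = λ^14e^(−65.7λ), i.e. Gamma(15, 65.7).
Mode = (a−1)/b = 14/65.7 ≈ 0.213.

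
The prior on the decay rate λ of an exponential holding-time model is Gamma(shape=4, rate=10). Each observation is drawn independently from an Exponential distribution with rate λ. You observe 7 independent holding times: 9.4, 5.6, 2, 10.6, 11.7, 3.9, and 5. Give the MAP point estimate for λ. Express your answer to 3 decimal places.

The Exponential(rate=λ) likelihood is ∝ λ^n e^(−λΣtᵢ). Here n = 7 and Σtᵢ = 9.4 + 5.6 + 2 + 10.6 + 11.7 + 3.9 + 5 = 48.2.
Posterior ∝ λ^3e^(−10λ) · λ^7e^(−48.2λ) = λ^10e^(−58.2λ), i.e. Gamma(11, 58.2).
Mode = (a−1)/b = 10/58.2 ≈ 0.172.

λ̂_MAP = 0.172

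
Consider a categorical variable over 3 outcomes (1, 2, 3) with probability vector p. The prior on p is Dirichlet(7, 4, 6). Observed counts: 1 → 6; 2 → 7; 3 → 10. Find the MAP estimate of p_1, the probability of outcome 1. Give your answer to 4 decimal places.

The posterior is Dirichlet(αᵢ + nᵢ) = Dirichlet(13, 11, 16).
For a Dirichlet(a₁,…,a_K) with all aᵢ > 1, the mode has j-th component (aⱼ − 1)/(Σaᵢ − K).
Here Σaᵢ = 40 and K = 3, so p_1 = (13 − 1)/(40 − 3) = 12/37 ≈ 0.3243.

MAP estimate: 0.3243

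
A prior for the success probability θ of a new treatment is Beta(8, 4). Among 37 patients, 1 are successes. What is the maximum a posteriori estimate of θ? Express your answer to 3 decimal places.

θ̂_MAP = 0.170

Prior: Beta(8, 4).
Data: 1 success in 37 trials. The binomial likelihood contributes θ(1−θ)^36, so the posterior is Beta(8+1, 4+36) = Beta(9, 40).
For Beta(a, b) with a, b > 1 the mode is (a−1)/(a+b−2) = 8/47 ≈ 0.170.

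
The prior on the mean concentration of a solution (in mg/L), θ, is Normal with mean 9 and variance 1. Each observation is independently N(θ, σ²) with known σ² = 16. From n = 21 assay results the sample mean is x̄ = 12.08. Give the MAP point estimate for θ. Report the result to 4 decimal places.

n = 21, x̄ = 12.08.
For a Normal prior and Normal likelihood with known variance, the posterior is Normal; its mode equals its mean, the precision-weighted average.
Prior precision 1/σ₀² = 1/1 = 1; data precision n/σ² = 21/16 = 1.3125.
θ̂ = (1·9 + 1.3125·12.08) / (1 + 1.3125) = 24.855/2.3125 = 9942/925 ≈ 10.7481.

θ̂_MAP = 10.7481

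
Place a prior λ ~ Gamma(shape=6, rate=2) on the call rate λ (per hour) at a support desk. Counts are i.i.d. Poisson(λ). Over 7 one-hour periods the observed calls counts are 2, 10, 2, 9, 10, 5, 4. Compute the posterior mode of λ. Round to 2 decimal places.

λ̂_MAP = 5.22

Σxᵢ = 2+10+2+9+10+5+4 = 42, with n = 7.
Posterior ∝ λ^5e^(−2λ) · λ^42e^(−7λ) = λ^47e^(−9λ), i.e. Gamma(shape=48, rate=9).
The mode of a Gamma(a, b) with a ≥ 1 (shape–rate) is (a−1)/b = 47/9 ≈ 5.22.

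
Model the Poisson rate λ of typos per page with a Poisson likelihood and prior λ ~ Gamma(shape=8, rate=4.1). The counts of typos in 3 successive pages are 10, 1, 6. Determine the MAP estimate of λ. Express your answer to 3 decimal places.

Σxᵢ = 10+1+6 = 17, with n = 3.
Posterior ∝ λ^7e^(−4.1λ) · λ^17e^(−3λ) = λ^24e^(−7.1λ), i.e. Gamma(shape=25, rate=7.1).
The mode of a Gamma(a, b) with a ≥ 1 (shape–rate) is (a−1)/b = 24/7.1 ≈ 3.380.

λ̂_MAP = 3.380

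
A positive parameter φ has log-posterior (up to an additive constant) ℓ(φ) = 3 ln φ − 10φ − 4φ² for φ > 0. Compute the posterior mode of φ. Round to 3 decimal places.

φ̂_MAP = 0.250

ℓ'(φ) = 3/φ − 10 − 8φ. Setting this to zero and multiplying by φ: 8φ² + 10φ − 3 = 0.
φ = (−10 + √(10² + 4·8·3)) / (2·8) = (−10 + √196) / 16 = (−10 + 14)/16 = 1/4.
ℓ''(φ) = −3/φ² − 8 < 0, confirming a maximum.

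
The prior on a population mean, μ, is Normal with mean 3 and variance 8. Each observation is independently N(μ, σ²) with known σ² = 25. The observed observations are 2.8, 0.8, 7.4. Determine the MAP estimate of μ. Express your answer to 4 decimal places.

μ̂_MAP = 3.3265

n = 3; x̄ = (2.8 + 0.8 + 7.4)/3 = 11/3 = 11/3 ≈ 3.6667.
For a Normal prior and Normal likelihood with known variance, the posterior is Normal; its mode equals its mean, the precision-weighted average.
Prior precision 1/σ₀² = 1/8 = 0.125; data precision n/σ² = 3/25 = 0.12.
μ̂ = (0.125·3 + 0.12·(11/3)) / (0.125 + 0.12) = 0.815/0.245 = 163/49 ≈ 3.3265.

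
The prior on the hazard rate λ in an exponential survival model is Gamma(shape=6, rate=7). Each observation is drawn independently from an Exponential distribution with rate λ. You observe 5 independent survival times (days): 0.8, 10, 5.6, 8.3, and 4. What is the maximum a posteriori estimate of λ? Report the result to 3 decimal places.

λ̂_MAP = 0.280

The Exponential(rate=λ) likelihood is ∝ λ^n e^(−λΣtᵢ). Here n = 5 and Σtᵢ = 0.8 + 10 + 5.6 + 8.3 + 4 = 28.7.
Posterior ∝ λ^5e^(−7λ) · λ^5e^(−28.7λ) = λ^10e^(−35.7λ), i.e. Gamma(11, 35.7).
Mode = (a−1)/b = 10/35.7 ≈ 0.280.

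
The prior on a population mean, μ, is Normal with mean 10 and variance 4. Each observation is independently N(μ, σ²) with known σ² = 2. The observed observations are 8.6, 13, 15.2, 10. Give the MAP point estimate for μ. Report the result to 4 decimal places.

μ̂_MAP = 11.5111

n = 4; x̄ = (8.6 + 13 + 15.2 + 10)/4 = 46.8/4 = 11.7.
For a Normal prior and Normal likelihood with known variance, the posterior is Normal; its mode equals its mean, the precision-weighted average.
Prior precision 1/σ₀² = 1/4 = 0.25; data precision n/σ² = 4/2 = 2.
μ̂ = (0.25·10 + 2·11.7) / (0.25 + 2) = 25.9/2.25 = 518/45 ≈ 11.5111.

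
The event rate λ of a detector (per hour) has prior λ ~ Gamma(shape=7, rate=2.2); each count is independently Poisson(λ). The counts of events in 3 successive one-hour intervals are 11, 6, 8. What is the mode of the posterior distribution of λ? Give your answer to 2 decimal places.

Σxᵢ = 11+6+8 = 25, with n = 3.
Posterior ∝ λ^6e^(−2.2λ) · λ^25e^(−3λ) = λ^31e^(−5.2λ), i.e. Gamma(shape=32, rate=5.2).
The mode of a Gamma(a, b) with a ≥ 1 (shape–rate) is (a−1)/b = 31/5.2 ≈ 5.96.

λ̂_MAP = 5.96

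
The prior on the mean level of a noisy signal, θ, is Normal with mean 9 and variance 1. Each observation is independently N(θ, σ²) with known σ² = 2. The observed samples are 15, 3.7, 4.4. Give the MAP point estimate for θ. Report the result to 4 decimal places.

θ̂_MAP = 8.2200

n = 3; x̄ = (15 + 3.7 + 4.4)/3 = 23.1/3 = 7.7.
For a Normal prior and Normal likelihood with known variance, the posterior is Normal; its mode equals its mean, the precision-weighted average.
Prior precision 1/σ₀² = 1/1 = 1; data precision n/σ² = 3/2 = 1.5.
θ̂ = (1·9 + 1.5·7.7) / (1 + 1.5) = 20.55/2.5 = 8.2200.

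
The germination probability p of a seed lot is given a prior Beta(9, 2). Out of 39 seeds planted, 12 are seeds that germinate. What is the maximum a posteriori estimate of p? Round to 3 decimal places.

p̂_MAP = 0.417

Prior: Beta(9, 2).
Data: 12 successes in 39 trials. The binomial likelihood contributes p^12(1−p)^27, so the posterior is Beta(9+12, 2+27) = Beta(21, 29).
For Beta(a, b) with a, b > 1 the mode is (a−1)/(a+b−2) = 20/48 ≈ 0.417.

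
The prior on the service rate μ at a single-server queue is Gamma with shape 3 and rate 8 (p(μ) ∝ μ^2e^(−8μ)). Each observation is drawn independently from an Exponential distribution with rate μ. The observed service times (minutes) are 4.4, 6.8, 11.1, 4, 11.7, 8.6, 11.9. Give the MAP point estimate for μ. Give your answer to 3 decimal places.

μ̂_MAP = 0.135

The Exponential(rate=μ) likelihood is ∝ μ^n e^(−μΣtᵢ). Here n = 7 and Σtᵢ = 4.4 + 6.8 + 11.1 + 4 + 11.7 + 8.6 + 11.9 = 58.5.
Posterior ∝ μ^2e^(−8μ) · μ^7e^(−58.5μ) = μ^9e^(−66.5μ), i.e. Gamma(10, 66.5).
Mode = (a−1)/b = 9/66.5 ≈ 0.135.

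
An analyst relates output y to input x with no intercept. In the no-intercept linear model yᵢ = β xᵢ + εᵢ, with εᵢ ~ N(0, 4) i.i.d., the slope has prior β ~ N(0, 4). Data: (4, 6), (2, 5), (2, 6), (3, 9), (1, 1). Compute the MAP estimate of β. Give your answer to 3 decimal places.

β̂_MAP = 2.114

log p(β | y) = −Σ(yᵢ − βxᵢ)²/(2·4) − β²/(2·4) + const.
Setting the derivative to zero: Σxᵢ(yᵢ − βxᵢ)/4 − β/4 = 0, so β = Σxᵢyᵢ / (Σxᵢ² + σ²/τ²).
Σxᵢyᵢ = 4·6 + 2·5 + 2·6 + 3·9 + 1·1 = 74; Σxᵢ² = 34; σ²/τ² = 1.
β̂_MAP = 74 / (34 + 1) = 74/35 ≈ 2.114.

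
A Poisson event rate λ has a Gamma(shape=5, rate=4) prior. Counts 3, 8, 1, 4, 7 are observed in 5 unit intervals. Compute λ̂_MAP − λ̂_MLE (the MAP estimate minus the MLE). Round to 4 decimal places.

Σxᵢ = 23. Posterior is Gamma(28, 9); MAP = (28−1)/9 = 27/9 ≈ 3.00000.
MLE = x̄ = 23/5 ≈ 4.60000.
Difference = 27/9 − 23/5 = -8/5 ≈ -1.6000.

MAP − MLE = -1.6000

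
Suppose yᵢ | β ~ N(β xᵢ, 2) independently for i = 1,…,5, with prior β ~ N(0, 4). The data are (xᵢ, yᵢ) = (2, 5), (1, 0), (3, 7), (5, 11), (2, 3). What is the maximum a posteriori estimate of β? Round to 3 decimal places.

β̂_MAP = 2.115

log p(β | y) = −Σ(yᵢ − βxᵢ)²/(2·2) − β²/(2·4) + const.
Setting the derivative to zero: Σxᵢ(yᵢ − βxᵢ)/2 − β/4 = 0, so β = Σxᵢyᵢ / (Σxᵢ² + σ²/τ²).
Σxᵢyᵢ = 2·5 + 1·0 + 3·7 + 5·11 + 2·3 = 92; Σxᵢ² = 43; σ²/τ² = 0.5.
β̂_MAP = 92 / (43 + 0.5) = 92/43.5 ≈ 2.115.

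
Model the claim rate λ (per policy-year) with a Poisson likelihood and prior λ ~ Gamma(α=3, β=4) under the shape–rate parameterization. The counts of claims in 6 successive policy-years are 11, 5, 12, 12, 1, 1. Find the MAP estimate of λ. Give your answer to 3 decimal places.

Σxᵢ = 11+5+12+12+1+1 = 42, with n = 6.
Posterior ∝ λ^2e^(−4λ) · λ^42e^(−6λ) = λ^44e^(−10λ), i.e. Gamma(shape=45, rate=10).
The mode of a Gamma(a, b) with a ≥ 1 (shape–rate) is (a−1)/b = 44/10 ≈ 4.400.

λ̂_MAP = 4.400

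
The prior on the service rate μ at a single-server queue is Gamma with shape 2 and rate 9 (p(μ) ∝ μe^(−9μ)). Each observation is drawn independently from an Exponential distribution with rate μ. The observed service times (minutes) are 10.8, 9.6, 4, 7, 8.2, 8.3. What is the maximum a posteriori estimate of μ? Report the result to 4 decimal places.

The Exponential(rate=μ) likelihood is ∝ μ^n e^(−μΣtᵢ). Here n = 6 and Σtᵢ = 10.8 + 9.6 + 4 + 7 + 8.2 + 8.3 = 47.9.
Posterior ∝ μe^(−9μ) · μ^6e^(−47.9μ) = μ^7e^(−56.9μ), i.e. Gamma(8, 56.9).
Mode = (a−1)/b = 7/56.9 ≈ 0.1230.

μ̂_MAP = 0.1230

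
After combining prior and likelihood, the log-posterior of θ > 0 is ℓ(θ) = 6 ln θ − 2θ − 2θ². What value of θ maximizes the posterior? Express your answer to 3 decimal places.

θ̂_MAP = 1.000

ℓ'(θ) = 6/θ − 2 − 4θ. Setting this to zero and multiplying by θ: 4θ² + 2θ − 6 = 0.
θ = (−2 + √(2² + 4·4·6)) / (2·4) = (−2 + √100) / 8 = (−2 + 10)/8 = 1.
ℓ''(θ) = −6/θ² − 4 < 0, confirming a maximum.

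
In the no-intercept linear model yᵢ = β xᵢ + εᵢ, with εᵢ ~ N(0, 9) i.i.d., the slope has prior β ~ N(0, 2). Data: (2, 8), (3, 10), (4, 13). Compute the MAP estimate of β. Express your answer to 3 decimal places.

log p(β | y) = −Σ(yᵢ − βxᵢ)²/(2·9) − β²/(2·2) + const.
Setting the derivative to zero: Σxᵢ(yᵢ − βxᵢ)/9 − β/2 = 0, so β = Σxᵢyᵢ / (Σxᵢ² + σ²/τ²).
Σxᵢyᵢ = 2·8 + 3·10 + 4·13 = 98; Σxᵢ² = 29; σ²/τ² = 4.5.
β̂_MAP = 98 / (29 + 4.5) = 98/33.5 ≈ 2.925.

β̂_MAP = 2.925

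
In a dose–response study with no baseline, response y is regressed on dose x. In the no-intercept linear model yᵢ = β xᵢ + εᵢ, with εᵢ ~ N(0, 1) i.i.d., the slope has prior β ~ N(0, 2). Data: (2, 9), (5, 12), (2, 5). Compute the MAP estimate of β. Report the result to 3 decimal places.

β̂_MAP = 2.627

log p(β | y) = −Σ(yᵢ − βxᵢ)²/(2·1) − β²/(2·2) + const.
Setting the derivative to zero: Σxᵢ(yᵢ − βxᵢ)/1 − β/2 = 0, so β = Σxᵢyᵢ / (Σxᵢ² + σ²/τ²).
Σxᵢyᵢ = 2·9 + 5·12 + 2·5 = 88; Σxᵢ² = 33; σ²/τ² = 0.5.
β̂_MAP = 88 / (33 + 0.5) = 88/33.5 ≈ 2.627.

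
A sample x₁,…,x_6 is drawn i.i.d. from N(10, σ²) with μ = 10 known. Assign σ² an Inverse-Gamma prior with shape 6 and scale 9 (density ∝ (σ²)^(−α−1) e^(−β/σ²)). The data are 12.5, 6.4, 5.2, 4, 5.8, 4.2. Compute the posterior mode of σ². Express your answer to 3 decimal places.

σ̂²_MAP = 7.377

Sum of squared deviations about the known mean: SS = (12.5−10)² + (6.4−10)² + (5.2−10)² + (4−10)² + (5.8−10)² + (4.2−10)² = 129.53.
The Normal likelihood contributes (σ²)^(−n/2) exp(−SS/(2σ²)), so the posterior is Inverse-Gamma(α + n/2, β + SS/2) = Inverse-Gamma(9, 73.765).
The mode of Inverse-Gamma(a, b) is b/(a+1) = 73.765/10 ≈ 7.377.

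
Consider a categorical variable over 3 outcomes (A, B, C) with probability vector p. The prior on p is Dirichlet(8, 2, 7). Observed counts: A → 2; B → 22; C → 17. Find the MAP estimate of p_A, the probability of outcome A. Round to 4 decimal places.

The posterior is Dirichlet(αᵢ + nᵢ) = Dirichlet(10, 24, 24).
For a Dirichlet(a₁,…,a_K) with all aᵢ > 1, the mode has j-th component (aⱼ − 1)/(Σaᵢ − K).
Here Σaᵢ = 58 and K = 3, so p_A = (10 − 1)/(58 − 3) = 9/55 ≈ 0.1636.

MAP estimate of p_A = 0.1636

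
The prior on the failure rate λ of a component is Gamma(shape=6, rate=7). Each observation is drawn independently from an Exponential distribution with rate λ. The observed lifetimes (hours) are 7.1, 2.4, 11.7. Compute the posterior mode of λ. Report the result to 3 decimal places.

λ̂_MAP = 0.284

The Exponential(rate=λ) likelihood is ∝ λ^n e^(−λΣtᵢ). Here n = 3 and Σtᵢ = 7.1 + 2.4 + 11.7 = 21.2.
Posterior ∝ λ^5e^(−7λ) · λ^3e^(−21.2λ) = λ^8e^(−28.2λ), i.e. Gamma(9, 28.2).
Mode = (a−1)/b = 8/28.2 ≈ 0.284.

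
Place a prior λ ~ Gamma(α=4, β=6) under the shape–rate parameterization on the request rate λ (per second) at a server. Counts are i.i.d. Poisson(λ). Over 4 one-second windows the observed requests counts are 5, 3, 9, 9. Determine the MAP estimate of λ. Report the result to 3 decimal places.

λ̂_MAP = 2.900

Σxᵢ = 5+3+9+9 = 26, with n = 4.
Posterior ∝ λ^3e^(−6λ) · λ^26e^(−4λ) = λ^29e^(−10λ), i.e. Gamma(shape=30, rate=10).
The mode of a Gamma(a, b) with a ≥ 1 (shape–rate) is (a−1)/b = 29/10 ≈ 2.900.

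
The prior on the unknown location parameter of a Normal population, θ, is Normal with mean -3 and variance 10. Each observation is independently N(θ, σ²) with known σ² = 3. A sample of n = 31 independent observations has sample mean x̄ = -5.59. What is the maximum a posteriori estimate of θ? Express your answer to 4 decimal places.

θ̂_MAP = -5.5652

n = 31, x̄ = -5.59.
For a Normal prior and Normal likelihood with known variance, the posterior is Normal; its mode equals its mean, the precision-weighted average.
Prior precision 1/σ₀² = 1/10 = 0.1; data precision n/σ² = 31/3.
θ̂ = (0.1·(-3) + (31/3)·(-5.59)) / (0.1 + 31/3) = (-17419/300)/(313/30) = -17419/3130 ≈ -5.5652.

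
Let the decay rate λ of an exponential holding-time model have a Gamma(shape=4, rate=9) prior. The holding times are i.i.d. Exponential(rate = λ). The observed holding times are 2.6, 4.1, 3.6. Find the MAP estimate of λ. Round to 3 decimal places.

The Exponential(rate=λ) likelihood is ∝ λ^n e^(−λΣtᵢ). Here n = 3 and Σtᵢ = 2.6 + 4.1 + 3.6 = 10.3.
Posterior ∝ λ^3e^(−9λ) · λ^3e^(−10.3λ) = λ^6e^(−19.3λ), i.e. Gamma(7, 19.3).
Mode = (a−1)/b = 6/19.3 ≈ 0.311.

λ̂_MAP = 0.311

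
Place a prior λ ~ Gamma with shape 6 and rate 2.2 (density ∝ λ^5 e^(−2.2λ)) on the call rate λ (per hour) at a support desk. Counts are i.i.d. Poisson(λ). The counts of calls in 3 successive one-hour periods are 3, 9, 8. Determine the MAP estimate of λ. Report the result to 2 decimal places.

λ̂_MAP = 4.81

Σxᵢ = 3+9+8 = 20, with n = 3.
Posterior ∝ λ^5e^(−2.2λ) · λ^20e^(−3λ) = λ^25e^(−5.2λ), i.e. Gamma(shape=26, rate=5.2).
The mode of a Gamma(a, b) with a ≥ 1 (shape–rate) is (a−1)/b = 25/5.2 ≈ 4.81.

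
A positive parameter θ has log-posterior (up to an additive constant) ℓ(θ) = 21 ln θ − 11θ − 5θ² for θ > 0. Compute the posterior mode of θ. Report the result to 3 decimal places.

θ̂_MAP = 1.000

ℓ'(θ) = 21/θ − 11 − 10θ. Setting this to zero and multiplying by θ: 10θ² + 11θ − 21 = 0.
θ = (−11 + √(11² + 4·10·21)) / (2·10) = (−11 + √961) / 20 = (−11 + 31)/20 = 1.
ℓ''(θ) = −21/θ² − 10 < 0, confirming a maximum.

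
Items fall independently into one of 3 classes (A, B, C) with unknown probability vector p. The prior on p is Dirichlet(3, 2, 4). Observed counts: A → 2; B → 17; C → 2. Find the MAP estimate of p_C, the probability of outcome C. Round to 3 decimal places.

The posterior is Dirichlet(αᵢ + nᵢ) = Dirichlet(5, 19, 6).
For a Dirichlet(a₁,…,a_K) with all aᵢ > 1, the mode has j-th component (aⱼ − 1)/(Σaᵢ − K).
Here Σaᵢ = 30 and K = 3, so p_C = (6 − 1)/(30 − 3) = 5/27 ≈ 0.185.

MAP estimate of p_C = 0.185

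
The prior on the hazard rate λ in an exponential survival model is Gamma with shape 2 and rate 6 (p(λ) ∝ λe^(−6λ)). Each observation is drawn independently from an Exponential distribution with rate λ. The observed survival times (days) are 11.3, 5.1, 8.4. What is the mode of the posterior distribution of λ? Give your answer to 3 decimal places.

λ̂_MAP = 0.130

The Exponential(rate=λ) likelihood is ∝ λ^n e^(−λΣtᵢ). Here n = 3 and Σtᵢ = 11.3 + 5.1 + 8.4 = 24.8.
Posterior ∝ λe^(−6λ) · λ^3e^(−24.8λ) = λ^4e^(−30.8λ), i.e. Gamma(5, 30.8).
Mode = (a−1)/b = 4/30.8 ≈ 0.130.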